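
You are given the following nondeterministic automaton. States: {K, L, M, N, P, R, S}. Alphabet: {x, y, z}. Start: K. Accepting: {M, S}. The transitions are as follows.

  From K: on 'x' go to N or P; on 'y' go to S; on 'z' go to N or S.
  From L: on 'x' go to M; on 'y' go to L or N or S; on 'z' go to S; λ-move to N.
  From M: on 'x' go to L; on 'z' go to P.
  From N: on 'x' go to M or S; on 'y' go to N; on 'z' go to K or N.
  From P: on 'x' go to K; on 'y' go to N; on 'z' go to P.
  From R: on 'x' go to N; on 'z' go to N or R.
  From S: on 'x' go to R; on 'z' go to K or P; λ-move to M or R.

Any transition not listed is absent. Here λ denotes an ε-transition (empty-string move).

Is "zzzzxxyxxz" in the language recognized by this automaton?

Start in {K}.
Read 'z': K→{N, S}; union {N, S}; ε-closure = {M, N, R, S}.
Read 'z': M→{P}, N→{K, N}, R→{N, R}, S→{K, P}; now {K, N, P, R}.
Read 'z': K→{N, S}, N→{K, N}, P→{P}, R→{N, R}; union {K, N, P, R, S}; ε-closure = {K, M, N, P, R, S}.
Read 'z': K→{N, S}, M→{P}, N→{K, N}, P→{P}, R→{N, R}, S→{K, P}; union {K, N, P, R, S}; ε-closure = {K, M, N, P, R, S}.
Read 'x': K→{N, P}, M→{L}, N→{M, S}, P→{K}, R→{N}, S→{R}; now {K, L, M, N, P, R, S}.
Read 'x': K→{N, P}, L→{M}, M→{L}, N→{M, S}, P→{K}, R→{N}, S→{R}; now {K, L, M, N, P, R, S}.
Read 'y': K→{S}, L→{L, N, S}, M→∅, N→{N}, P→{N}, R→∅, S→∅; union {L, N, S}; ε-closure = {L, M, N, R, S}.
Read 'x': L→{M}, M→{L}, N→{M, S}, R→{N}, S→{R}; now {L, M, N, R, S}.
Read 'x': L→{M}, M→{L}, N→{M, S}, R→{N}, S→{R}; now {L, M, N, R, S}.
Read 'z': L→{S}, M→{P}, N→{K, N}, R→{N, R}, S→{K, P}; union {K, N, P, R, S}; ε-closure = {K, M, N, P, R, S}.
The final set {K, M, N, P, R, S} contains the accepting states M, S.

Yes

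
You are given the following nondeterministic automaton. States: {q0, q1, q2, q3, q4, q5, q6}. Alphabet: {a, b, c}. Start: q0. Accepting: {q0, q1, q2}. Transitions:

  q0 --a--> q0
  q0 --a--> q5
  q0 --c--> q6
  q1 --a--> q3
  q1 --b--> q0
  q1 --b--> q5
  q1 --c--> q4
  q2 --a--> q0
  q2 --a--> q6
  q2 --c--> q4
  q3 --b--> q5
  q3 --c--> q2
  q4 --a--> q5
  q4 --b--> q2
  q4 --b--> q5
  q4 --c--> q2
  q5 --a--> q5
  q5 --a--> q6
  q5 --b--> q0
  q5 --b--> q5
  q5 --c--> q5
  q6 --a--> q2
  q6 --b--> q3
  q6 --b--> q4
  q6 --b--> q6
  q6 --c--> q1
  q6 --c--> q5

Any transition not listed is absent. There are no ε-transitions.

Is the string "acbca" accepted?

Yes

Start in {q0}.
Read 'a': q0→{q0, q5}; now {q0, q5}.
Read 'c': q0→{q6}, q5→{q5}; now {q5, q6}.
Read 'b': q5→{q0, q5}, q6→{q3, q4, q6}; now {q0, q3, q4, q5, q6}.
Read 'c': q0→{q6}, q3→{q2}, q4→{q2}, q5→{q5}, q6→{q1, q5}; now {q1, q2, q5, q6}.
Read 'a': q1→{q3}, q2→{q0, q6}, q5→{q5, q6}, q6→{q2}; now {q0, q2, q3, q5, q6}.
The final set {q0, q2, q3, q5, q6} contains the accepting states q0, q2.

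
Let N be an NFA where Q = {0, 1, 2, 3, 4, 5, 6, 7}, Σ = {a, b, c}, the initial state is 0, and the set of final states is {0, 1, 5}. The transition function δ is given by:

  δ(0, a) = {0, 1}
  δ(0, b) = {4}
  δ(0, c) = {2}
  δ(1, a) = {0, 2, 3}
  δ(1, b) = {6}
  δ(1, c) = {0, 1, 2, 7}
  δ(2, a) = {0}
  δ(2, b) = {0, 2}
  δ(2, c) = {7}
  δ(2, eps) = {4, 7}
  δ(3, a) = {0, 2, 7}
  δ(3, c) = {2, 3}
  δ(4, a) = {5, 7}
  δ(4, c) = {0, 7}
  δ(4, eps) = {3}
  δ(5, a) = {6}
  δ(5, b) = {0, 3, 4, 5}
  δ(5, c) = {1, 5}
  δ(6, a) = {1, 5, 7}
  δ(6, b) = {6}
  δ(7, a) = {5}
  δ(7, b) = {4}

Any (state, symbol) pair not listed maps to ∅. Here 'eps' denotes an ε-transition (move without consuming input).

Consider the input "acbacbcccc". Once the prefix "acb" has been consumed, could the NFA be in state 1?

Start in {0}.
Read 'a': 0→{0, 1}; now {0, 1}.
Read 'c': 0→{2}, 1→{0, 1, 2, 7}; union {0, 1, 2, 7}; ε-closure = {0, 1, 2, 3, 4, 7}.
Read 'b': 0→{4}, 1→{6}, 2→{0, 2}, 3→∅, 4→∅, 7→{4}; union {0, 2, 4, 6}; ε-closure = {0, 2, 3, 4, 6, 7}.
State 1 is not in {0, 2, 3, 4, 6, 7}.

No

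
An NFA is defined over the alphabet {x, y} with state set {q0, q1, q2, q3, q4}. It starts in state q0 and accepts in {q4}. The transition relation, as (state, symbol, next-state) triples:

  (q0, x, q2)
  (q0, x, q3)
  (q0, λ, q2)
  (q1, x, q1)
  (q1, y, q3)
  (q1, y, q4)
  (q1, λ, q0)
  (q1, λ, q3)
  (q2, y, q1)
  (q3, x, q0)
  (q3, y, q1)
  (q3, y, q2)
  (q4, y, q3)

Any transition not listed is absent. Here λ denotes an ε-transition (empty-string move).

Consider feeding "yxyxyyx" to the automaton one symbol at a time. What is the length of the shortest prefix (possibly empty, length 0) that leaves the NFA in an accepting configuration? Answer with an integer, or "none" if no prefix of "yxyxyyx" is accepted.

Start: ε-closure({q0}) = {q0, q2}.
Read 'y': q0→∅, q2→{q1}; union {q1}; ε-closure = {q0, q1, q2, q3}.
Read 'x': q0→{q2, q3}, q1→{q1}, q2→∅, q3→{q0}; now {q0, q1, q2, q3}.
Read 'y': q0→∅, q1→{q3, q4}, q2→{q1}, q3→{q1, q2}; union {q1, q2, q3, q4}; ε-closure = {q0, q1, q2, q3, q4}.
None of the earlier sets intersect F, but {q0, q1, q2, q3, q4} does.

3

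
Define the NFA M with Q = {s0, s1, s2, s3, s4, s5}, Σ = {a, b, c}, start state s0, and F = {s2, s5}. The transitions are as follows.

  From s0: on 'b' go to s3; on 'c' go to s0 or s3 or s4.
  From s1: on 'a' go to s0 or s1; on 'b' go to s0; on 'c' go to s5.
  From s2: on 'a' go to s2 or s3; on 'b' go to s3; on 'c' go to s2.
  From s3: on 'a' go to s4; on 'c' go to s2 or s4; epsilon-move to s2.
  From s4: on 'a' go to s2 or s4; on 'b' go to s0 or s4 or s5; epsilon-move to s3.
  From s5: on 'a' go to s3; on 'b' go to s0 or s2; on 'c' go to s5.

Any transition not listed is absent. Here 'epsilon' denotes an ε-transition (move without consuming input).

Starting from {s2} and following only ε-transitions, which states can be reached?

{s2}

Begin with {s2}.
No ε-moves leave this set, so the closure equals the set itself.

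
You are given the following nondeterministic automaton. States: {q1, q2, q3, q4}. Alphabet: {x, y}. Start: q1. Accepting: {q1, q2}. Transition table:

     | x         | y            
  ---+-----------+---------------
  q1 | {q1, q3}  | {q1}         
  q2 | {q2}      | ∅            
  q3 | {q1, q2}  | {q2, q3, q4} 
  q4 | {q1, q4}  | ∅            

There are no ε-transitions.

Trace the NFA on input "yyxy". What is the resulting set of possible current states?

{q1, q2, q3, q4}

Start in {q1}.
Read 'y': {q1} → {q1}.
Read 'y': {q1} → {q1}.
Read 'x': {q1} → {q1, q3}.
Read 'y': {q1, q3} → {q1, q2, q3, q4}.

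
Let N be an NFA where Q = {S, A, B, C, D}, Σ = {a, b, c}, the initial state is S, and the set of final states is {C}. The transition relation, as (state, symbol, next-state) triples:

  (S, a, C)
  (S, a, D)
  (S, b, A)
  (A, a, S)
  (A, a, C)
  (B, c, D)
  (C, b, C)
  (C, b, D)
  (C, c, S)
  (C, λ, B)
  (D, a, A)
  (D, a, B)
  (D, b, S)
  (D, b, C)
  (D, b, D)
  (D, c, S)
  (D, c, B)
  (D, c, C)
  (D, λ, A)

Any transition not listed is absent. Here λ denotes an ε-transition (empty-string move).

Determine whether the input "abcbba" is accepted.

Start in {S}.
Read 'a': S→{C, D}; union {C, D}; ε-closure = {A, B, C, D}.
Read 'b': A→∅, B→∅, C→{C, D}, D→{S, C, D}; union {S, C, D}; ε-closure = {S, A, B, C, D}.
Read 'c': S→∅, A→∅, B→{D}, C→{S}, D→{S, B, C}; union {S, B, C, D}; ε-closure = {S, A, B, C, D}.
Read 'b': S→{A}, A→∅, B→∅, C→{C, D}, D→{S, C, D}; union {S, A, C, D}; ε-closure = {S, A, B, C, D}.
Read 'b': S→{A}, A→∅, B→∅, C→{C, D}, D→{S, C, D}; union {S, A, C, D}; ε-closure = {S, A, B, C, D}.
Read 'a': S→{C, D}, A→{S, C}, B→∅, C→∅, D→{A, B}; now {S, A, B, C, D}.
The final set {S, A, B, C, D} contains the accepting state C.

Yes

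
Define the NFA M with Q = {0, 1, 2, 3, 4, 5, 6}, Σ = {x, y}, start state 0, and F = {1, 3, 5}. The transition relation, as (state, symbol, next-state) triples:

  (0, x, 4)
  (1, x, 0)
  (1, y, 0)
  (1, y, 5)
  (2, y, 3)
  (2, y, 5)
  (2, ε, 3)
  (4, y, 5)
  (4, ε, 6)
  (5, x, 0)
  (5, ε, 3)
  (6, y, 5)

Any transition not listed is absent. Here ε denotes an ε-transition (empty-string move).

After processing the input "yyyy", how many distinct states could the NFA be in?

Start in {0}.
Read 'y': {0} → ∅.
The set is empty and remains empty for the remaining 3 symbols.
That set has 0 states.

0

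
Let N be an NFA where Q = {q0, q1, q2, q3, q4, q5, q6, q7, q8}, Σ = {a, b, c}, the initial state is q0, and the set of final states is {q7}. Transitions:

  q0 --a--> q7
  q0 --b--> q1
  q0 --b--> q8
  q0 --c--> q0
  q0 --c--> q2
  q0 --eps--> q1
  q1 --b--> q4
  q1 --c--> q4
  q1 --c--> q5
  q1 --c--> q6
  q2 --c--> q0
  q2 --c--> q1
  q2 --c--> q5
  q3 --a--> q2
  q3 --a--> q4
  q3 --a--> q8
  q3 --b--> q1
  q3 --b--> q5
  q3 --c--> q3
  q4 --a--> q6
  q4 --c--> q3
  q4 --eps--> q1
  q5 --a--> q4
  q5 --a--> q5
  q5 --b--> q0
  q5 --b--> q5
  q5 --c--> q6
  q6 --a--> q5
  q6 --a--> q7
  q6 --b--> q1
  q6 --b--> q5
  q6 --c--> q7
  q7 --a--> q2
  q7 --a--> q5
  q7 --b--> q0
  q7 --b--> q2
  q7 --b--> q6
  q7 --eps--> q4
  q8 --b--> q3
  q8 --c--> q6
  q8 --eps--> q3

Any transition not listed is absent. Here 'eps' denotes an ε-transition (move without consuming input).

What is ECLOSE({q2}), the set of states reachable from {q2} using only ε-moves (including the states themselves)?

{q2}

Begin with {q2}.
No ε-moves leave this set, so the closure equals the set itself.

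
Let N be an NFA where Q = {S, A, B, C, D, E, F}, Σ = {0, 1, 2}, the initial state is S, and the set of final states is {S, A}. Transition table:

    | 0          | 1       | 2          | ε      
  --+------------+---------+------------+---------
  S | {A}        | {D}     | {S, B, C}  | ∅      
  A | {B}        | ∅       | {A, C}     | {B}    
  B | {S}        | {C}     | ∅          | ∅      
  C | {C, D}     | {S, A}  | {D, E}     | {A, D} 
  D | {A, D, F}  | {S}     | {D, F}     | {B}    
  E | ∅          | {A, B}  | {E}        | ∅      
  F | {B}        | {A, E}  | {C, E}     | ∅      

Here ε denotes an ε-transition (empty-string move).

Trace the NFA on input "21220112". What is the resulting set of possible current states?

{S, A, B, C, D, E, F}

Start in {S}.
Read '2': {S} → {S, A, B, C, D}.
Read '1': {S, A, B, C, D} → {S, A, B, C, D}.
Read '2': {S, A, B, C, D} → {S, A, B, C, D, E, F}.
Read '2': {S, A, B, C, D, E, F} → {S, A, B, C, D, E, F}.
Read '0': {S, A, B, C, D, E, F} → {S, A, B, C, D, F}.
Read '1': {S, A, B, C, D, F} → {S, A, B, C, D, E}.
Read '1': {S, A, B, C, D, E} → {S, A, B, C, D}.
Read '2': {S, A, B, C, D} → {S, A, B, C, D, E, F}.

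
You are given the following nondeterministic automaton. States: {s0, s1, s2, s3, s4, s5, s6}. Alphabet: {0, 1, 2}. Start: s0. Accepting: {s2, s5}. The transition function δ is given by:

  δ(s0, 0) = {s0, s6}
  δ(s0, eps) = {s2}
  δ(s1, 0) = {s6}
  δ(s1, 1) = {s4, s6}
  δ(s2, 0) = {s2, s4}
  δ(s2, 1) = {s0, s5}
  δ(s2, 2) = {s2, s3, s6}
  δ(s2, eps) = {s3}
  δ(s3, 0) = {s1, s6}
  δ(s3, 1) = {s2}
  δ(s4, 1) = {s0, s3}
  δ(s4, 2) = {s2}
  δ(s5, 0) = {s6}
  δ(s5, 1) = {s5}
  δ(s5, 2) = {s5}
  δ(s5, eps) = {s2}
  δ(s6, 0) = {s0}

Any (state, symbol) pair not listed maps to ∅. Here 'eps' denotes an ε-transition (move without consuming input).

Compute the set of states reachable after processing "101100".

{s0, s1, s2, s3, s4, s6}

Start: ε-closure({s0}) = {s0, s2, s3}.
Read '1': {s0, s2, s3} → {s0, s2, s3, s5}.
Read '0': {s0, s2, s3, s5} → {s0, s1, s2, s3, s4, s6}.
Read '1': {s0, s1, s2, s3, s4, s6} → {s0, s2, s3, s4, s5, s6}.
Read '1': {s0, s2, s3, s4, s5, s6} → {s0, s2, s3, s5}.
Read '0': {s0, s2, s3, s5} → {s0, s1, s2, s3, s4, s6}.
Read '0': {s0, s1, s2, s3, s4, s6} → {s0, s1, s2, s3, s4, s6}.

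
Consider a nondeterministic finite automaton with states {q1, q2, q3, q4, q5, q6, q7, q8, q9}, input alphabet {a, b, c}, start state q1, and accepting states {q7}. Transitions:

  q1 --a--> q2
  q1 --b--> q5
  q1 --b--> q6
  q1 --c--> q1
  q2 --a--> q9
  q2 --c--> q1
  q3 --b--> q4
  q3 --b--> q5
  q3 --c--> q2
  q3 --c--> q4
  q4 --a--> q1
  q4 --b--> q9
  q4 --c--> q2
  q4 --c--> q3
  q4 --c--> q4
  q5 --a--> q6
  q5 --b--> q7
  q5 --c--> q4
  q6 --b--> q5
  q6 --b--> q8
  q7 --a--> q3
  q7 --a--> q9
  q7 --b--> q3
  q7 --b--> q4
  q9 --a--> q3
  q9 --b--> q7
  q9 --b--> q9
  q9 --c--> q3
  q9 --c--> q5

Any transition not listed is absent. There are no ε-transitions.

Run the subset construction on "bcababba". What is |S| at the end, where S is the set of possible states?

2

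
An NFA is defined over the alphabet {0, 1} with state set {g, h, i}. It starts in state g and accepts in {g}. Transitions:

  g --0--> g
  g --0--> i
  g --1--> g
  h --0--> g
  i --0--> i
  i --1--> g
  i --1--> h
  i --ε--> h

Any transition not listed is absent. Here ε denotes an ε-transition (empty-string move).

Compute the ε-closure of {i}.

{h, i}

Begin with {i}.
ε-move i → h; add h.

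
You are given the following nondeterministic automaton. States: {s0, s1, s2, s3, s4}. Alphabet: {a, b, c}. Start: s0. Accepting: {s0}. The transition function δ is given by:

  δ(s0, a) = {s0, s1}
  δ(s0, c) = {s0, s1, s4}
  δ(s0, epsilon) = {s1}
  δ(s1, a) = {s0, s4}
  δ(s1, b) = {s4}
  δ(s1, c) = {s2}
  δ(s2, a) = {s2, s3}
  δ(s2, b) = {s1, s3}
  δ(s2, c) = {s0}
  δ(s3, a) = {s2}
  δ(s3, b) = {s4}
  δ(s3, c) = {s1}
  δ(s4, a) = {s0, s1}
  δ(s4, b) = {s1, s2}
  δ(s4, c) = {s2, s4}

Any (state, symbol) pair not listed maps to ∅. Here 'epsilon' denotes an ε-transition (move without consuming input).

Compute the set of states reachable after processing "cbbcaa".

{s0, s1, s2, s3, s4}

Start: ε-closure({s0}) = {s0, s1}.
Read 'c': s0→{s0, s1, s4}, s1→{s2}; now {s0, s1, s2, s4}.
Read 'b': s0→∅, s1→{s4}, s2→{s1, s3}, s4→{s1, s2}; now {s1, s2, s3, s4}.
Read 'b': s1→{s4}, s2→{s1, s3}, s3→{s4}, s4→{s1, s2}; now {s1, s2, s3, s4}.
Read 'c': s1→{s2}, s2→{s0}, s3→{s1}, s4→{s2, s4}; now {s0, s1, s2, s4}.
Read 'a': s0→{s0, s1}, s1→{s0, s4}, s2→{s2, s3}, s4→{s0, s1}; now {s0, s1, s2, s3, s4}.
Read 'a': s0→{s0, s1}, s1→{s0, s4}, s2→{s2, s3}, s3→{s2}, s4→{s0, s1}; now {s0, s1, s2, s3, s4}.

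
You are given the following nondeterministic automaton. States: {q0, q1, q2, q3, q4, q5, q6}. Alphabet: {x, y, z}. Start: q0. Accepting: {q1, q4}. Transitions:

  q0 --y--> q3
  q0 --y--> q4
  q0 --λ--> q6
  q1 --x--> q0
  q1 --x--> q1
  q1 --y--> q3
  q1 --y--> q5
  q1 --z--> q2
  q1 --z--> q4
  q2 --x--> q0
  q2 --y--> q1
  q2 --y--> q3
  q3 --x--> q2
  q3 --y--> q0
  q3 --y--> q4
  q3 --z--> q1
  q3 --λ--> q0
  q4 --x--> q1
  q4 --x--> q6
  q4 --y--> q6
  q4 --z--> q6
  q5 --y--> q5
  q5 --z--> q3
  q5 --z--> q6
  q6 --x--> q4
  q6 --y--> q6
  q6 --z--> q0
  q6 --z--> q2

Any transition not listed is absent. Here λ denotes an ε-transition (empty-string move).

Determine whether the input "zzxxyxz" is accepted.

No

Start: ε-closure({q0}) = {q0, q6}.
Read 'z': {q0, q6} → {q0, q2, q6}.
Read 'z': {q0, q2, q6} → {q0, q2, q6}.
Read 'x': {q0, q2, q6} → {q0, q4, q6}.
Read 'x': {q0, q4, q6} → {q1, q4, q6}.
Read 'y': {q1, q4, q6} → {q0, q3, q5, q6}.
Read 'x': {q0, q3, q5, q6} → {q2, q4}.
Read 'z': {q2, q4} → {q6}.
The final set {q6} contains no accepting state.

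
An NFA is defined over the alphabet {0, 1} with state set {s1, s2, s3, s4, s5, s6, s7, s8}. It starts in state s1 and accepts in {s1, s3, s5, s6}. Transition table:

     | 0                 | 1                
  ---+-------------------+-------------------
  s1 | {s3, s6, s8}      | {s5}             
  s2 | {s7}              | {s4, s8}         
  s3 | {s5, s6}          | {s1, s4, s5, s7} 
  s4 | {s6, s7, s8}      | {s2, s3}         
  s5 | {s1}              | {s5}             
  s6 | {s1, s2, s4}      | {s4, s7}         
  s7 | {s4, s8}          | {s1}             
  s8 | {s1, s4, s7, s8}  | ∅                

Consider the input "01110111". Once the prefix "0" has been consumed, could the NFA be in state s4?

Start in {s1}.
Read '0': s1→{s3, s6, s8}; now {s3, s6, s8}.
State s4 is not in {s3, s6, s8}.

No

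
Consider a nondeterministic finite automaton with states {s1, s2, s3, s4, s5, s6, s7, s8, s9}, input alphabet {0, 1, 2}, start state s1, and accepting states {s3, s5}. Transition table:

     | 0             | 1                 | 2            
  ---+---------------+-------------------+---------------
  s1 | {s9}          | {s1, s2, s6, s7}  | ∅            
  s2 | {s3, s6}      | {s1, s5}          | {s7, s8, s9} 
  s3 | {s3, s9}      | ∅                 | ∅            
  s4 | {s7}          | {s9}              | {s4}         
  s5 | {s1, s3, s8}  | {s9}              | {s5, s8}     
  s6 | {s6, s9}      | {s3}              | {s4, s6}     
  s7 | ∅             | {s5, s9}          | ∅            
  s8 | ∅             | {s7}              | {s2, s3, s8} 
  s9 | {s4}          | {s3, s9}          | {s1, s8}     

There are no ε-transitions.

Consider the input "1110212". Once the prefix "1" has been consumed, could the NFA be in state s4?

Start in {s1}.
Read '1': s1→{s1, s2, s6, s7}; now {s1, s2, s6, s7}.
State s4 is not in {s1, s2, s6, s7}.

No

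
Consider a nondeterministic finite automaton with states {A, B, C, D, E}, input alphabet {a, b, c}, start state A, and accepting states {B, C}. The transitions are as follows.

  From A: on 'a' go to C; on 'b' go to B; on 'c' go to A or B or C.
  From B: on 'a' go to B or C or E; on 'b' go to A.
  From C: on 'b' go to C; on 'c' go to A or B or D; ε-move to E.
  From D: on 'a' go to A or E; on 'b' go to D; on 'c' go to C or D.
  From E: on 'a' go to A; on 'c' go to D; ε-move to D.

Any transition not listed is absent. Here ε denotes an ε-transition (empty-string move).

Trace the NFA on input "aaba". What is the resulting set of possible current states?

{A, B, C, D, E}

Start in {A}.
Read 'a': A→{C}; union {C}; ε-closure = {C, D, E}.
Read 'a': C→∅, D→{A, E}, E→{A}; union {A, E}; ε-closure = {A, D, E}.
Read 'b': A→{B}, D→{D}, E→∅; now {B, D}.
Read 'a': B→{B, C, E}, D→{A, E}; union {A, B, C, E}; ε-closure = {A, B, C, D, E}.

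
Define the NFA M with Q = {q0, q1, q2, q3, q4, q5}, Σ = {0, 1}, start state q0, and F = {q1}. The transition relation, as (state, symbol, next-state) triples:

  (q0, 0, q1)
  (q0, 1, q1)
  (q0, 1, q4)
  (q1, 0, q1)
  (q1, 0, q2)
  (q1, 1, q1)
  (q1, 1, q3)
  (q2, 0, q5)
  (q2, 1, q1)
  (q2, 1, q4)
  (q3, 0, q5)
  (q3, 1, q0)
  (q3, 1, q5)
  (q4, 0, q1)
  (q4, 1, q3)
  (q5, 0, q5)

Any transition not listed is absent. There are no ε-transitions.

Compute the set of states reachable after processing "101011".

{q0, q1, q3, q5}

Start in {q0}.
Read '1': q0→{q1, q4}; now {q1, q4}.
Read '0': q1→{q1, q2}, q4→{q1}; now {q1, q2}.
Read '1': q1→{q1, q3}, q2→{q1, q4}; now {q1, q3, q4}.
Read '0': q1→{q1, q2}, q3→{q5}, q4→{q1}; now {q1, q2, q5}.
Read '1': q1→{q1, q3}, q2→{q1, q4}, q5→∅; now {q1, q3, q4}.
Read '1': q1→{q1, q3}, q3→{q0, q5}, q4→{q3}; now {q0, q1, q3, q5}.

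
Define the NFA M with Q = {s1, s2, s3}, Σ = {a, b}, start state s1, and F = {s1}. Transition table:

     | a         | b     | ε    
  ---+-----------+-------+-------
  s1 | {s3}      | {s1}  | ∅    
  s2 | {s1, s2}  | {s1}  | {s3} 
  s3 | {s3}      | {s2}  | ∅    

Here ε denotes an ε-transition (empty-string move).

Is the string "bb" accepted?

Yes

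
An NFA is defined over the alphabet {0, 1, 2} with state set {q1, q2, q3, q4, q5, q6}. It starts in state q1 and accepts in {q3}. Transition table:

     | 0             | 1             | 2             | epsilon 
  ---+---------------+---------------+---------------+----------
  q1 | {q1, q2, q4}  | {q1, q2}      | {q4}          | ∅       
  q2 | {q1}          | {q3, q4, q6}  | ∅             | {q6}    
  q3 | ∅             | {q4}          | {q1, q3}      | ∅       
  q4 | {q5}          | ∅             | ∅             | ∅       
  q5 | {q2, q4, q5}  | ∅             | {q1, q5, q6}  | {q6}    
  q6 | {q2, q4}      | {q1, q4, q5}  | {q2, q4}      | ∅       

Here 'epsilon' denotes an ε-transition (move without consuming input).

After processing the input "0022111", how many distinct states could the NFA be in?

6

Start in {q1}.
Read '0': q1→{q1, q2, q4}; union {q1, q2, q4}; ε-closure = {q1, q2, q4, q6}.
Read '0': q1→{q1, q2, q4}, q2→{q1}, q4→{q5}, q6→{q2, q4}; union {q1, q2, q4, q5}; ε-closure = {q1, q2, q4, q5, q6}.
Read '2': q1→{q4}, q2→∅, q4→∅, q5→{q1, q5, q6}, q6→{q2, q4}; now {q1, q2, q4, q5, q6}.
Read '2': q1→{q4}, q2→∅, q4→∅, q5→{q1, q5, q6}, q6→{q2, q4}; now {q1, q2, q4, q5, q6}.
Read '1': q1→{q1, q2}, q2→{q3, q4, q6}, q4→∅, q5→∅, q6→{q1, q4, q5}; now {q1, q2, q3, q4, q5, q6}.
Read '1': q1→{q1, q2}, q2→{q3, q4, q6}, q3→{q4}, q4→∅, q5→∅, q6→{q1, q4, q5}; now {q1, q2, q3, q4, q5, q6}.
Read '1': q1→{q1, q2}, q2→{q3, q4, q6}, q3→{q4}, q4→∅, q5→∅, q6→{q1, q4, q5}; now {q1, q2, q3, q4, q5, q6}.
That set has 6 states.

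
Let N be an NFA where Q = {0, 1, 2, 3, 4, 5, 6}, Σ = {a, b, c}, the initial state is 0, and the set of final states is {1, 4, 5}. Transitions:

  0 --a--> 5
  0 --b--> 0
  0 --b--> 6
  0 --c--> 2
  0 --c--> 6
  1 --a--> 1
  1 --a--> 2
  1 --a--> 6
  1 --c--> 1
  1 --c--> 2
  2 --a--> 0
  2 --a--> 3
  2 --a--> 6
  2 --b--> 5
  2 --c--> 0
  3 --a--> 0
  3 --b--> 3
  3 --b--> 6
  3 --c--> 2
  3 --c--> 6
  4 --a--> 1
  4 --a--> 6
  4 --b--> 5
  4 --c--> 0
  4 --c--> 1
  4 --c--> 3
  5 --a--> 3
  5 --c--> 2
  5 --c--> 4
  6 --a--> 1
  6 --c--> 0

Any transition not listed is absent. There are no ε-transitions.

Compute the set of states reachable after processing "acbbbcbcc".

Start in {0}.
Read 'a': {0} → {5}.
Read 'c': {5} → {2, 4}.
Read 'b': {2, 4} → {5}.
Read 'b': {5} → ∅.
The set is empty and remains empty for the remaining 5 symbols.

∅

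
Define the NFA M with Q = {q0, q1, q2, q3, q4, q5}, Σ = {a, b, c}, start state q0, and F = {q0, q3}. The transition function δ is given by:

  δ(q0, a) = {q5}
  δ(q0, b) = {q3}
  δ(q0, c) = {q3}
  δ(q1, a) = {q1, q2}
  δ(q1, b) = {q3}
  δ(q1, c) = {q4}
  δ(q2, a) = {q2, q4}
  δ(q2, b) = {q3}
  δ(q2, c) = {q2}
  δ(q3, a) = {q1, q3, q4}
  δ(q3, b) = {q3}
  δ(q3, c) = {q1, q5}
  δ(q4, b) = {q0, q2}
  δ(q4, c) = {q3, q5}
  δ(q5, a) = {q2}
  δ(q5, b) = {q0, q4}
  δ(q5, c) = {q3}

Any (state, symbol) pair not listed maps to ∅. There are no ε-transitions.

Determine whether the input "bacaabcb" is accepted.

Start in {q0}.
Read 'b': {q0} → {q3}.
Read 'a': {q3} → {q1, q3, q4}.
Read 'c': {q1, q3, q4} → {q1, q3, q4, q5}.
Read 'a': {q1, q3, q4, q5} → {q1, q2, q3, q4}.
Read 'a': {q1, q2, q3, q4} → {q1, q2, q3, q4}.
Read 'b': {q1, q2, q3, q4} → {q0, q2, q3}.
Read 'c': {q0, q2, q3} → {q1, q2, q3, q5}.
Read 'b': {q1, q2, q3, q5} → {q0, q3, q4}.
The final set {q0, q3, q4} contains the accepting states q0, q3.

Yes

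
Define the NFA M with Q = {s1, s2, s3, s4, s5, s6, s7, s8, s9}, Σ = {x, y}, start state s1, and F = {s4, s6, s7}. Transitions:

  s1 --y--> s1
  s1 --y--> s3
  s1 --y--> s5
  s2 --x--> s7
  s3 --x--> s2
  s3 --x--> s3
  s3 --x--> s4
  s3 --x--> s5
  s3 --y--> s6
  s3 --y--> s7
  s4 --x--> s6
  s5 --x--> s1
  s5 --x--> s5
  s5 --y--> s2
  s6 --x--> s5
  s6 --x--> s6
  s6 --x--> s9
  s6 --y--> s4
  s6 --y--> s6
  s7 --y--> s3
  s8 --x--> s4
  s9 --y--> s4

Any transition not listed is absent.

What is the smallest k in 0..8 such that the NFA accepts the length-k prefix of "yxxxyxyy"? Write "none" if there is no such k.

2

Start in {s1}.
Read 'y': s1→{s1, s3, s5}; now {s1, s3, s5}.
Read 'x': s1→∅, s3→{s2, s3, s4, s5}, s5→{s1, s5}; now {s1, s2, s3, s4, s5}.
None of the earlier sets intersect F, but {s1, s2, s3, s4, s5} does.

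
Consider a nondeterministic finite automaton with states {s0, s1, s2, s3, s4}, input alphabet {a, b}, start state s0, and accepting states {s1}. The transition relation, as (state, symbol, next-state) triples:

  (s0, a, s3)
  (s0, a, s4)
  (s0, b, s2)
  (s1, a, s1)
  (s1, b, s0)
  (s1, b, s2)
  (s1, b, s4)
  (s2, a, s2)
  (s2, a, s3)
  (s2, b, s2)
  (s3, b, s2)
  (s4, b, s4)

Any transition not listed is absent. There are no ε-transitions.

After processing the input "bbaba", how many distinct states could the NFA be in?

Start in {s0}.
Read 'b': s0→{s2}; now {s2}.
Read 'b': s2→{s2}; now {s2}.
Read 'a': s2→{s2, s3}; now {s2, s3}.
Read 'b': s2→{s2}, s3→{s2}; now {s2}.
Read 'a': s2→{s2, s3}; now {s2, s3}.
That set has 2 states.

2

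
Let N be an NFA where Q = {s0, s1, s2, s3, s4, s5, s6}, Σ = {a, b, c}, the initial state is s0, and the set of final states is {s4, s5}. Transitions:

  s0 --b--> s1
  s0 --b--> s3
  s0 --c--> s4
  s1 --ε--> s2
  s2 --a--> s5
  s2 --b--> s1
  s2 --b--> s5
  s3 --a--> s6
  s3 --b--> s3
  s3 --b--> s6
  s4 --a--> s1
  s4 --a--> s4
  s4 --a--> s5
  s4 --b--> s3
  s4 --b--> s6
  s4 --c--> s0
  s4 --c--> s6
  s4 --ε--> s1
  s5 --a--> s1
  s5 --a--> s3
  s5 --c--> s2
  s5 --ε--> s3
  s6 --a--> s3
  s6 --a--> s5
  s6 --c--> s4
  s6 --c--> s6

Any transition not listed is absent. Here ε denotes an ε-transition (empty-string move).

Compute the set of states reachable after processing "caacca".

Start in {s0}.
Read 'c': s0→{s4}; union {s4}; ε-closure = {s1, s2, s4}.
Read 'a': s1→∅, s2→{s5}, s4→{s1, s4, s5}; union {s1, s4, s5}; ε-closure = {s1, s2, s3, s4, s5}.
Read 'a': s1→∅, s2→{s5}, s3→{s6}, s4→{s1, s4, s5}, s5→{s1, s3}; union {s1, s3, s4, s5, s6}; ε-closure = {s1, s2, s3, s4, s5, s6}.
Read 'c': s1→∅, s2→∅, s3→∅, s4→{s0, s6}, s5→{s2}, s6→{s4, s6}; union {s0, s2, s4, s6}; ε-closure = {s0, s1, s2, s4, s6}.
Read 'c': s0→{s4}, s1→∅, s2→∅, s4→{s0, s6}, s6→{s4, s6}; union {s0, s4, s6}; ε-closure = {s0, s1, s2, s4, s6}.
Read 'a': s0→∅, s1→∅, s2→{s5}, s4→{s1, s4, s5}, s6→{s3, s5}; union {s1, s3, s4, s5}; ε-closure = {s1, s2, s3, s4, s5}.

{s1, s2, s3, s4, s5}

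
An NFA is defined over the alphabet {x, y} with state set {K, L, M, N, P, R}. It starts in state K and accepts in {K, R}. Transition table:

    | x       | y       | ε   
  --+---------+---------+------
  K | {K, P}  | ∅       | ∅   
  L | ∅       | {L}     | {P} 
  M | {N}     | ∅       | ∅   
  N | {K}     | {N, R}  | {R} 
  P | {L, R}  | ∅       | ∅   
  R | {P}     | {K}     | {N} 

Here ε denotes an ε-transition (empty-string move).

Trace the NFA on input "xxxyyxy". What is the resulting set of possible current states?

{K, L, N, P, R}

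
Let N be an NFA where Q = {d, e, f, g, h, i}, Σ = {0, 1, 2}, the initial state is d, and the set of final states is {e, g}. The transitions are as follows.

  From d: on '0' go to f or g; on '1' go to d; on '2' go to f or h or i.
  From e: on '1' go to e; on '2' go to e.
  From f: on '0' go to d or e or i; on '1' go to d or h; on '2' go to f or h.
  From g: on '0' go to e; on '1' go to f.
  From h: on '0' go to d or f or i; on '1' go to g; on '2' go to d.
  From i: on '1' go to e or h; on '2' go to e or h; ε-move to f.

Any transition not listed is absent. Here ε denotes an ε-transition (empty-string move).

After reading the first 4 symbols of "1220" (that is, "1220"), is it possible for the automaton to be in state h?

Start in {d}.
Read '1': {d} → {d}.
Read '2': {d} → {f, h, i}.
Read '2': {f, h, i} → {d, e, f, h}.
Read '0': {d, e, f, h} → {d, e, f, g, i}.
State h is not in {d, e, f, g, i}.

No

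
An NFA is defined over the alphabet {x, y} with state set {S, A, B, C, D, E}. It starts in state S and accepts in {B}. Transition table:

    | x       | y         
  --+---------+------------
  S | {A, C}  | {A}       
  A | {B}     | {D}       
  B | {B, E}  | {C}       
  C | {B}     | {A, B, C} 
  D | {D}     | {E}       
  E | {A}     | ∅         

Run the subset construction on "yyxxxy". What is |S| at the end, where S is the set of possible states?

1

Start in {S}.
Read 'y': {S} → {A}.
Read 'y': {A} → {D}.
Read 'x': {D} → {D}.
Read 'x': {D} → {D}.
Read 'x': {D} → {D}.
Read 'y': {D} → {E}.
That set has 1 state.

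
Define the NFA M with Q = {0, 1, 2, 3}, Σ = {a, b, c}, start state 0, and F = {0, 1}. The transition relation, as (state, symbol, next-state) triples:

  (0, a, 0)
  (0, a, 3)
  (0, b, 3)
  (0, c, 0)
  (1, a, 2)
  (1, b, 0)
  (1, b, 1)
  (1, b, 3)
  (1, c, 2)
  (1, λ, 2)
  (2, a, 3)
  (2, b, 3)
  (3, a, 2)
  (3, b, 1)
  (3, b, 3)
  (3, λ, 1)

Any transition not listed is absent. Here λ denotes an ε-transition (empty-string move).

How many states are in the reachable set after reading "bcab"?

4

Start in {0}.
Read 'b': {0} → {1, 2, 3}.
Read 'c': {1, 2, 3} → {2}.
Read 'a': {2} → {1, 2, 3}.
Read 'b': {1, 2, 3} → {0, 1, 2, 3}.
That set has 4 states.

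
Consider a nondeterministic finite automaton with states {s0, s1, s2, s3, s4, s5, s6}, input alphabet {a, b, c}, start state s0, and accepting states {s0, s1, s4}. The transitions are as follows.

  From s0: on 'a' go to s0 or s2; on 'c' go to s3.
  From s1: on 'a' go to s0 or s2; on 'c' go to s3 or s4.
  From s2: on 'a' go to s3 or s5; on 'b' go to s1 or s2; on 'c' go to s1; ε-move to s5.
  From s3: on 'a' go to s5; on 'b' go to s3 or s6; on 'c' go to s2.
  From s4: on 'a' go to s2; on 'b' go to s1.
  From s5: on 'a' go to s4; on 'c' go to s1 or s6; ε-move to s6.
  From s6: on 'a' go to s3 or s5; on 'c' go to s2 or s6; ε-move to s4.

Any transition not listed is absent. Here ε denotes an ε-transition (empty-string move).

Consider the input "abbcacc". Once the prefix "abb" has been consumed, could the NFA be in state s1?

Yes

Start in {s0}.
Read 'a': s0→{s0, s2}; union {s0, s2}; ε-closure = {s0, s2, s4, s5, s6}.
Read 'b': s0→∅, s2→{s1, s2}, s4→{s1}, s5→∅, s6→∅; union {s1, s2}; ε-closure = {s1, s2, s4, s5, s6}.
Read 'b': s1→∅, s2→{s1, s2}, s4→{s1}, s5→∅, s6→∅; union {s1, s2}; ε-closure = {s1, s2, s4, s5, s6}.
State s1 is in {s1, s2, s4, s5, s6}.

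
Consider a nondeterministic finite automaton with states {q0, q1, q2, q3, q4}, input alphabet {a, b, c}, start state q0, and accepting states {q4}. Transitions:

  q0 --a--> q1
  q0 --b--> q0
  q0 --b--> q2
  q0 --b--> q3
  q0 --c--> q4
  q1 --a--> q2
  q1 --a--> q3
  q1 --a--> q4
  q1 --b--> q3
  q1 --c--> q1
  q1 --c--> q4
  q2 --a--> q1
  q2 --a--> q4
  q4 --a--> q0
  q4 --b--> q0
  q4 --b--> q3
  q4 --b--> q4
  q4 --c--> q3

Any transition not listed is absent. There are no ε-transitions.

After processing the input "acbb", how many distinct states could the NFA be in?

Start in {q0}.
Read 'a': {q0} → {q1}.
Read 'c': {q1} → {q1, q4}.
Read 'b': {q1, q4} → {q0, q3, q4}.
Read 'b': {q0, q3, q4} → {q0, q2, q3, q4}.
That set has 4 states.

4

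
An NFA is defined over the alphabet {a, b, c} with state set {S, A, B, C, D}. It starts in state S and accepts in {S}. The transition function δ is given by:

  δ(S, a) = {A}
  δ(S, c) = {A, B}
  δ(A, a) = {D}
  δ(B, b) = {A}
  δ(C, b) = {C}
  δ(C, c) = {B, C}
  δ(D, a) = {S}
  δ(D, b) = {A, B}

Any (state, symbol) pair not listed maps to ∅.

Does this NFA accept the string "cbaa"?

Yes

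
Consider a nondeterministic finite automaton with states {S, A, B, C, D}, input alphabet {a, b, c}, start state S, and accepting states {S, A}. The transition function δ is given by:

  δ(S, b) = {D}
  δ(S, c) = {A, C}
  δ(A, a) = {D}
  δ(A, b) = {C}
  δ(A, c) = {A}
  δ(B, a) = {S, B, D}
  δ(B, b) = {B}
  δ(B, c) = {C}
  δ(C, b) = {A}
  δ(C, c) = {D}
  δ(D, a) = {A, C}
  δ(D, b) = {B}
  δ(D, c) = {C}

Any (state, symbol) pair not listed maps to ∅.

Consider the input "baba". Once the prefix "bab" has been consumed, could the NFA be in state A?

Yes

Start in {S}.
Read 'b': S→{D}; now {D}.
Read 'a': D→{A, C}; now {A, C}.
Read 'b': A→{C}, C→{A}; now {A, C}.
State A is in {A, C}.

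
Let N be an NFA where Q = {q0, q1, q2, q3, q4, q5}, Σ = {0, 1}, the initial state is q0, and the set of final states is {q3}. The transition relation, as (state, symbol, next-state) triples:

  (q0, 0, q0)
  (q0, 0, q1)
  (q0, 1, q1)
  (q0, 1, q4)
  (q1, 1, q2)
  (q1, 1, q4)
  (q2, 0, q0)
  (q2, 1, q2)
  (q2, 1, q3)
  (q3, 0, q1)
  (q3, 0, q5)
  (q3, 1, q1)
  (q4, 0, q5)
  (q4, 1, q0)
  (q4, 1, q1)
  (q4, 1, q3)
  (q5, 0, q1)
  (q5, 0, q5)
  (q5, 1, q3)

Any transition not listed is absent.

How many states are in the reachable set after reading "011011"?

Start in {q0}.
Read '0': q0→{q0, q1}; now {q0, q1}.
Read '1': q0→{q1, q4}, q1→{q2, q4}; now {q1, q2, q4}.
Read '1': q1→{q2, q4}, q2→{q2, q3}, q4→{q0, q1, q3}; now {q0, q1, q2, q3, q4}.
Read '0': q0→{q0, q1}, q1→∅, q2→{q0}, q3→{q1, q5}, q4→{q5}; now {q0, q1, q5}.
Read '1': q0→{q1, q4}, q1→{q2, q4}, q5→{q3}; now {q1, q2, q3, q4}.
Read '1': q1→{q2, q4}, q2→{q2, q3}, q3→{q1}, q4→{q0, q1, q3}; now {q0, q1, q2, q3, q4}.
That set has 5 states.

5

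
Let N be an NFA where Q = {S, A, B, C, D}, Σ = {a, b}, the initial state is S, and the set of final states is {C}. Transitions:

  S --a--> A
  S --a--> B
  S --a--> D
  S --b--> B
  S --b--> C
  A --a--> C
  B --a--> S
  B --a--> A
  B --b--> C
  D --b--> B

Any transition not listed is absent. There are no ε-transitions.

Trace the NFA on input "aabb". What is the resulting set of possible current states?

{C}

Start in {S}.
Read 'a': {S} → {A, B, D}.
Read 'a': {A, B, D} → {S, A, C}.
Read 'b': {S, A, C} → {B, C}.
Read 'b': {B, C} → {C}.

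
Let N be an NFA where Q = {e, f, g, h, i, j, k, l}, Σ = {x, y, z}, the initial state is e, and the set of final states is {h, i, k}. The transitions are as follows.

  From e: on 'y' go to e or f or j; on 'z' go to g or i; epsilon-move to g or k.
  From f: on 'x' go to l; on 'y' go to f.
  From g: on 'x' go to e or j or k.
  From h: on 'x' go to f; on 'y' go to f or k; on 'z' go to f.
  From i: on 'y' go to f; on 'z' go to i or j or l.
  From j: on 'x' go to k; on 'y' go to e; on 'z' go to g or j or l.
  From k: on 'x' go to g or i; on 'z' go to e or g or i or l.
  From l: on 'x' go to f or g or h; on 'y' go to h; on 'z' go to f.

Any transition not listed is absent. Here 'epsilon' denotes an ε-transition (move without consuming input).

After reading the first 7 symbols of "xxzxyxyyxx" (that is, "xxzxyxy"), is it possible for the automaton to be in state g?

Yes

Start: ε-closure({e}) = {e, g, k}.
Read 'x': e→∅, g→{e, j, k}, k→{g, i}; now {e, g, i, j, k}.
Read 'x': e→∅, g→{e, j, k}, i→∅, j→{k}, k→{g, i}; now {e, g, i, j, k}.
Read 'z': e→{g, i}, g→∅, i→{i, j, l}, j→{g, j, l}, k→{e, g, i, l}; union {e, g, i, j, l}; ε-closure = {e, g, i, j, k, l}.
Read 'x': e→∅, g→{e, j, k}, i→∅, j→{k}, k→{g, i}, l→{f, g, h}; now {e, f, g, h, i, j, k}.
Read 'y': e→{e, f, j}, f→{f}, g→∅, h→{f, k}, i→{f}, j→{e}, k→∅; union {e, f, j, k}; ε-closure = {e, f, g, j, k}.
Read 'x': e→∅, f→{l}, g→{e, j, k}, j→{k}, k→{g, i}; now {e, g, i, j, k, l}.
Read 'y': e→{e, f, j}, g→∅, i→{f}, j→{e}, k→∅, l→{h}; union {e, f, h, j}; ε-closure = {e, f, g, h, j, k}.
State g is in {e, f, g, h, j, k}.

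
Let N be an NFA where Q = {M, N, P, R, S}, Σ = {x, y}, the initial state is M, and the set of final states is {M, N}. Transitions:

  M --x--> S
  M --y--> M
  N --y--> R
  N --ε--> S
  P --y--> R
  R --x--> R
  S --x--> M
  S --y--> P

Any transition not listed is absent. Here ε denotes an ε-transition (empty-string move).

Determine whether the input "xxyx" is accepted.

No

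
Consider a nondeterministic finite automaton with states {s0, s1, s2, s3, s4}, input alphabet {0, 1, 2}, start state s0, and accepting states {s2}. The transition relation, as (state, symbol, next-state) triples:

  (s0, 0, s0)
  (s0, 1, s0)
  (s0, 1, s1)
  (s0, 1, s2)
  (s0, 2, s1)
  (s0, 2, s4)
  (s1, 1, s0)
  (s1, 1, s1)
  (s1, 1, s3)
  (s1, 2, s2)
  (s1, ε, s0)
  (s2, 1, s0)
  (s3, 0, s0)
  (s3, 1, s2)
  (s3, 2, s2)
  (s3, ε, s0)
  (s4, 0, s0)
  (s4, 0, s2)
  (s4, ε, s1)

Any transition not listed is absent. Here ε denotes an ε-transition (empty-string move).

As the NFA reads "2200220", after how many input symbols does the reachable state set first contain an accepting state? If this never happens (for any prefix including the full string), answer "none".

Start in {s0}.
Read '2': {s0} → {s0, s1, s4}.
Read '2': {s0, s1, s4} → {s0, s1, s2, s4}.
None of the earlier sets intersect F, but {s0, s1, s2, s4} does.

2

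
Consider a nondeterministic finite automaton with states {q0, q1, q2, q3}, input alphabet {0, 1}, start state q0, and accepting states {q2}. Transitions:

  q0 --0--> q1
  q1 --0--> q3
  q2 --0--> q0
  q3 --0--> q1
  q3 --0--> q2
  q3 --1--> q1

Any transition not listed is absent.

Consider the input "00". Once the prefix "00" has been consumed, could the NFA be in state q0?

No

Start in {q0}.
Read '0': {q0} → {q1}.
Read '0': {q1} → {q3}.
State q0 is not in {q3}.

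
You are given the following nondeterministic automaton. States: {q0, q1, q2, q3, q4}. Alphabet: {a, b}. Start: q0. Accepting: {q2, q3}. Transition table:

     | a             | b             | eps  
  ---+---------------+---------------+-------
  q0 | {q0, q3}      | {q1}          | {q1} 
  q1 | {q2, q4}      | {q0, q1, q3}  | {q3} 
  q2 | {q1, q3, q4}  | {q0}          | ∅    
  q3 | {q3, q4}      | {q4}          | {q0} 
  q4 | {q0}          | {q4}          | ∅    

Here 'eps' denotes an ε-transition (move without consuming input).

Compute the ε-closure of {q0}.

Begin with {q0}.
ε-move q0 → q1; add q1.
ε-move q1 → q3; add q3.

{q0, q1, q3}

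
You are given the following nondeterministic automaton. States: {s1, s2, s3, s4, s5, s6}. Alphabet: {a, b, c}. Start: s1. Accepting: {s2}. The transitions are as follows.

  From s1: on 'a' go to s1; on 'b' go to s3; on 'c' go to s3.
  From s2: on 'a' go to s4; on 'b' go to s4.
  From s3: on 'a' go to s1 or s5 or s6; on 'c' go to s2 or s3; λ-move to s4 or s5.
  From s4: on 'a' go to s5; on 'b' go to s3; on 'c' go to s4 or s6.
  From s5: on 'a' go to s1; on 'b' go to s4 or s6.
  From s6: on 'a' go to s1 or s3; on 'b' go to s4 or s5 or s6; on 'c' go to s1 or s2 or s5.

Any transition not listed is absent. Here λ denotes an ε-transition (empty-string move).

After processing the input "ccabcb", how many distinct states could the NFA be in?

Start in {s1}.
Read 'c': {s1} → {s3, s4, s5}.
Read 'c': {s3, s4, s5} → {s2, s3, s4, s5, s6}.
Read 'a': {s2, s3, s4, s5, s6} → {s1, s3, s4, s5, s6}.
Read 'b': {s1, s3, s4, s5, s6} → {s3, s4, s5, s6}.
Read 'c': {s3, s4, s5, s6} → {s1, s2, s3, s4, s5, s6}.
Read 'b': {s1, s2, s3, s4, s5, s6} → {s3, s4, s5, s6}.
That set has 4 states.

4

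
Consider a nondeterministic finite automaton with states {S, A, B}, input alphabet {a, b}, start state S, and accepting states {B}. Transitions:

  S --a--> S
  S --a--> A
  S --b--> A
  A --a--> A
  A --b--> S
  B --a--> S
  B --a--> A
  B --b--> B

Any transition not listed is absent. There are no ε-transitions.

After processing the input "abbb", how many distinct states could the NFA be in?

2

Start in {S}.
Read 'a': {S} → {S, A}.
Read 'b': {S, A} → {S, A}.
Read 'b': {S, A} → {S, A}.
Read 'b': {S, A} → {S, A}.
That set has 2 states.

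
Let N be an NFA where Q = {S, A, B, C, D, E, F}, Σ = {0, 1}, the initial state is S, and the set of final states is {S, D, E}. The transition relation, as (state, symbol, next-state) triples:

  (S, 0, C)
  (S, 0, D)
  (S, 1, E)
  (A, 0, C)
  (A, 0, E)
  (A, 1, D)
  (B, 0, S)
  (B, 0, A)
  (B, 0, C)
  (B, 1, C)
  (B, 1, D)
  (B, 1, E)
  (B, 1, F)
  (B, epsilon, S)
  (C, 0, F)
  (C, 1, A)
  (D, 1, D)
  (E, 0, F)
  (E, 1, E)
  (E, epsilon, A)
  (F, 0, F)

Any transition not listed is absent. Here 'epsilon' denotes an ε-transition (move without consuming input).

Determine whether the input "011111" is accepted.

Start in {S}.
Read '0': S→{C, D}; now {C, D}.
Read '1': C→{A}, D→{D}; now {A, D}.
Read '1': A→{D}, D→{D}; now {D}.
Read '1': D→{D}; now {D}.
Read '1': D→{D}; now {D}.
Read '1': D→{D}; now {D}.
The final set {D} contains the accepting state D.

Yes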